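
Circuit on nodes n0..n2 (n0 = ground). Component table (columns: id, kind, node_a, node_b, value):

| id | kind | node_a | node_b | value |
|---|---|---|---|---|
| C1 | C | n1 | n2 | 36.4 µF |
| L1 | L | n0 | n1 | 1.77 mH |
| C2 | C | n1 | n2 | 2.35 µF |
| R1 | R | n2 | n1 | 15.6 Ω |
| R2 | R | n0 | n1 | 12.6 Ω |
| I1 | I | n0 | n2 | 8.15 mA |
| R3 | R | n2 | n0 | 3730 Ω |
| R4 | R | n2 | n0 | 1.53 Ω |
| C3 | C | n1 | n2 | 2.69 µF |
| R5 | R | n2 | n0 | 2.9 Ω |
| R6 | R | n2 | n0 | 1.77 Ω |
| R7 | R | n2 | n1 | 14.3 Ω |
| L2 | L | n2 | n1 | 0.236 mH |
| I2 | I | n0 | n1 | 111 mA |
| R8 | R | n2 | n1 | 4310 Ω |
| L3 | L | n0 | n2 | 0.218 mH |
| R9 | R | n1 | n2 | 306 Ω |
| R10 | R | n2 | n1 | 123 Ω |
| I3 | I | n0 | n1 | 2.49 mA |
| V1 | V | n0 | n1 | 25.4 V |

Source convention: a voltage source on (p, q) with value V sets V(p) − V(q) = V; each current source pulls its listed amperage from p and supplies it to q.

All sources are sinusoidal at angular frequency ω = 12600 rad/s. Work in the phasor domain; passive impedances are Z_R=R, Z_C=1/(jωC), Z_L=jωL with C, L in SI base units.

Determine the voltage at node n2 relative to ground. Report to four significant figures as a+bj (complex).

-1.852-2.955j V

MNA unknowns: 2 node voltages V₁..V_2 plus 1 source current (V1)
C1: Y=0.000+0.4586j on G[1,2]
L1: Y=0.000-0.04484j on G[0,1]
C2: Y=0.000+0.02961j on G[1,2]
R1: Y=0.06410+0.000j on G[2,1]
R2: Y=0.07937+0.000j on G[0,1]
I1: z[0]−=0.00815, z[2]+=0.00815
R3: Y=0.0002681+0.000j on G[2,0]
R4: Y=0.6536+0.000j on G[2,0]
C3: Y=0.000+0.03389j on G[1,2]
R5: Y=0.3448+0.000j on G[2,0]
R6: Y=0.5650+0.000j on G[2,0]
R7: Y=0.06993+0.000j on G[2,1]
L2: Y=0.000-0.3363j on G[2,1]
I2: z[0]−=0.111, z[1]+=0.111
R8: Y=0.0002320+0.000j on G[2,1]
L3: Y=0.000-0.3641j on G[0,2]
R9: Y=0.003268+0.000j on G[1,2]
R10: Y=0.008130+0.000j on G[2,1]
I3: z[0]−=0.00249, z[1]+=0.00249
V1: row V0−V1=25.4, i_V1 at 0,1
solve → V1=-25.40+0.000j, V2=-1.852-2.955j
aux → i_V1=-6.109-2.807j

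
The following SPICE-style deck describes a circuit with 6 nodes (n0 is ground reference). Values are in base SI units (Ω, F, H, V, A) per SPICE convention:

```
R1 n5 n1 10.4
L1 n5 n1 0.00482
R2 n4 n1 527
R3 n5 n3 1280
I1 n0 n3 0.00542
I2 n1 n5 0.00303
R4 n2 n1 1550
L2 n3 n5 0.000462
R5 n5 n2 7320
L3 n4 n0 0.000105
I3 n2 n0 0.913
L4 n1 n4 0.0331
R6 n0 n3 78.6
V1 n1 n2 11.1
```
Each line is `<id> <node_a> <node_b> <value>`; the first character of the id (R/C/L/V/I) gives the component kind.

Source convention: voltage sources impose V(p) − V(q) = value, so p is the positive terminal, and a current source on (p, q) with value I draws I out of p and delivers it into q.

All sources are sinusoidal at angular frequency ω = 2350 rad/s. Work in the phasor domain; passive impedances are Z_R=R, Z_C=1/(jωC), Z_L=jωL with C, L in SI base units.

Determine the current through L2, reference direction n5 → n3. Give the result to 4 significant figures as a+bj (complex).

-0.4256-0.3618j A

Apply KCL at each of the 5 non-ground nodes and solve the resulting linear system.
Node n1: branches {R1, L1, R2, I2, R4, L4, V1} → V_1 = -33.14-33.18j
Node n2: branches {R4, R5, I3, V1} → V_2 = -44.24-33.18j
Node n3: branches {R3, I1, L2, R6} → V_3 = -33.00-28.47j
Node n4: branches {R2, L3, L4} → V_4 = -0.08937-0.1203j
Node n5: branches {R1, L1, R3, I2, L2, R5} → V_5 = -32.61-28.93j
Source currents: i(V1)=0.9042-0.0005808j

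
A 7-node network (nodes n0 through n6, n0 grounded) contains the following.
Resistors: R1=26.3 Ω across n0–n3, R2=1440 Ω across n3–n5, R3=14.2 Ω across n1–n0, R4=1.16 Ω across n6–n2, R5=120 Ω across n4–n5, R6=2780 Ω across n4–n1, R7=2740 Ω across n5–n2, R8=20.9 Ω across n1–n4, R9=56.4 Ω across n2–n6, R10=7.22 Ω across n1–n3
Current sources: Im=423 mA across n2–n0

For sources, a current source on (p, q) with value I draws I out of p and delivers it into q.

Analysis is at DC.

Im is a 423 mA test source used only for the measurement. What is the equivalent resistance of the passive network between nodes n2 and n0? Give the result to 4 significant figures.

Element admittances at DC:
  Y(R1) = 0.03802 S between n0,n3
  Y(R2) = 0.0006944 S between n3,n5
  Y(R3) = 0.07042 S between n1,n0
  Y(R4) = 0.8621 S between n6,n2
  Y(R5) = 0.008333 S between n4,n5
  Y(R6) = 0.0003597 S between n4,n1
  Y(R7) = 0.0003650 S between n5,n2
  Y(R8) = 0.04785 S between n1,n4
  Y(R9) = 0.01773 S between n2,n6
  Y(R10) = 0.1385 S between n1,n3
  Im: injects 0.423 A into n0 (from n2)
Assemble and solve the 6×6 MNA system:
  V(n1)=-4.137  V(n2)=-1217  V(n3)=-3.462  V(n4)=-12.12  V(n5)=-58.31  V(n6)=-1217

R_eq = 2878. Ω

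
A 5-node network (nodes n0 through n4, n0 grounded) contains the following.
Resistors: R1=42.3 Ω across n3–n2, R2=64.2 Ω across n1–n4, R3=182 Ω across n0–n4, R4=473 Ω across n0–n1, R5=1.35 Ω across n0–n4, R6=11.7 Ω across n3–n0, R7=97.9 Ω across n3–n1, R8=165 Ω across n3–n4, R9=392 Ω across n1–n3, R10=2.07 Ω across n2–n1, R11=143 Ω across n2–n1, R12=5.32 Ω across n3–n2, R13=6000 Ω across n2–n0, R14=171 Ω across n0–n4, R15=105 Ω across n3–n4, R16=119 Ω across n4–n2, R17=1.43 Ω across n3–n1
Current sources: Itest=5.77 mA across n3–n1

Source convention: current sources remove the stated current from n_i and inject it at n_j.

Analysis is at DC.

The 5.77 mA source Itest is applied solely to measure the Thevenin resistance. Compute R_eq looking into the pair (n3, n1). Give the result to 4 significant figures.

MNA unknowns: 4 node voltages V₁..V_4
R1: Y=0.02364 on G[3,2]
R2: Y=0.01558 on G[1,4]
R3: Y=0.005495 on G[0,4]
R4: Y=0.002114 on G[0,1]
R5: Y=0.7407 on G[0,4]
R6: Y=0.08547 on G[3,0]
R7: Y=0.01021 on G[3,1]
R8: Y=0.006061 on G[3,4]
R9: Y=0.002551 on G[1,3]
R10: Y=0.4831 on G[2,1]
R11: Y=0.006993 on G[2,1]
R12: Y=0.1880 on G[3,2]
R13: Y=0.0001667 on G[2,0]
R14: Y=0.005848 on G[0,4]
R15: Y=0.009524 on G[3,4]
R16: Y=0.008403 on G[4,2]
R17: Y=0.6993 on G[3,1]
Itest: z[3]−=0.00577, z[1]+=0.00577
solve → V1=0.005395, V2=0.003371, V3=-0.001184, V4=0.0001186

R_eq = 1.140 Ω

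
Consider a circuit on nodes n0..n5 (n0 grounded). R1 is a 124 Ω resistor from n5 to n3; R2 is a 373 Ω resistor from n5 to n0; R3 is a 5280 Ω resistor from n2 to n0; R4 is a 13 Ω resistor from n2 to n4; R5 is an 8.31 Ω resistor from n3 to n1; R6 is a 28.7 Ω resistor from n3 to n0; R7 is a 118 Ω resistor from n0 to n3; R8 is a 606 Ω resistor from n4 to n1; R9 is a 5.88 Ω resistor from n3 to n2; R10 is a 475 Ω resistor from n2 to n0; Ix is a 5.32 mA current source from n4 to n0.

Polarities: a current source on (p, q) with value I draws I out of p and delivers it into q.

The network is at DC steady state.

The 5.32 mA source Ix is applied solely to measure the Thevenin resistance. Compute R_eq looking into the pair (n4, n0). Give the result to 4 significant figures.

R_eq = 38.71 Ω

MNA unknowns: 5 node voltages V₁..V_5
R1: Y=0.008065 on G[5,3]
R2: Y=0.002681 on G[5,0]
R3: Y=0.0001894 on G[2,0]
R4: Y=0.07692 on G[2,4]
R5: Y=0.1203 on G[3,1]
R6: Y=0.03484 on G[3,0]
R7: Y=0.008475 on G[0,3]
R8: Y=0.001650 on G[4,1]
R9: Y=0.1701 on G[3,2]
R10: Y=0.002105 on G[2,0]
Ix: z[4]−=0.00532, z[0]+=0.00532
solve → V1=-0.1116, V2=-0.1388, V3=-0.1103, V4=-0.2060, V5=-0.08281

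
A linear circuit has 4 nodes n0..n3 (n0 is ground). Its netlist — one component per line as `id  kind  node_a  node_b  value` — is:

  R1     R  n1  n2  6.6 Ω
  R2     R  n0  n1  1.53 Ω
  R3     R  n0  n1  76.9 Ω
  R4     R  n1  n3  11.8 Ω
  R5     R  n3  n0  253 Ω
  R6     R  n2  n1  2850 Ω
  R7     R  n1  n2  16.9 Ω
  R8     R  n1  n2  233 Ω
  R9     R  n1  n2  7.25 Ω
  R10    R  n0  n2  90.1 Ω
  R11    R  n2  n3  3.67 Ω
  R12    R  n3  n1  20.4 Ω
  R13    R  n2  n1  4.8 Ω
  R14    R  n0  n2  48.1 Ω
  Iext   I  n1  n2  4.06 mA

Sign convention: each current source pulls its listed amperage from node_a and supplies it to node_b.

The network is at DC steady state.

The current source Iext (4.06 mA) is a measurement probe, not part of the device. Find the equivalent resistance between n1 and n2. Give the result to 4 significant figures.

R_eq = 1.464 Ω

MNA unknowns: 3 node voltages V₁..V_3
R1: Y=0.1515 on G[1,2]
R2: Y=0.6536 on G[0,1]
R3: Y=0.01300 on G[0,1]
R4: Y=0.08475 on G[1,3]
R5: Y=0.003953 on G[3,0]
R6: Y=0.0003509 on G[2,1]
R7: Y=0.05917 on G[1,2]
R8: Y=0.004292 on G[1,2]
R9: Y=0.1379 on G[1,2]
R10: Y=0.01110 on G[0,2]
R11: Y=0.2725 on G[2,3]
R12: Y=0.04902 on G[3,1]
R13: Y=0.2083 on G[2,1]
R14: Y=0.02079 on G[0,2]
Iext: z[1]−=0.00406, z[2]+=0.00406
solve → V1=-0.0002920, V2=0.005650, V3=0.003658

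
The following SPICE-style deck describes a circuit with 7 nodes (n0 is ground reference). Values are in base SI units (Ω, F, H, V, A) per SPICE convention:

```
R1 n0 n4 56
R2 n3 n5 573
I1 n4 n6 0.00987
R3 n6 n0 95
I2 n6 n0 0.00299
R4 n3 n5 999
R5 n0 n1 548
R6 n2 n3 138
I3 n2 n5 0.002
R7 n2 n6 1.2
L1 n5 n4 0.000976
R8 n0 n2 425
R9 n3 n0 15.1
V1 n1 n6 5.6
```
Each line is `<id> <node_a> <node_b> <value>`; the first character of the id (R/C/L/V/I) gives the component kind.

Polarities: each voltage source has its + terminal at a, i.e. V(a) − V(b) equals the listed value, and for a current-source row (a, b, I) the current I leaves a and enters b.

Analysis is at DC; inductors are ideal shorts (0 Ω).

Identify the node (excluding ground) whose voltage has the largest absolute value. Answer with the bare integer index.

MNA unknowns: 6 node voltages V₁..V_6 plus 2 source currents (L1, V1)
R1: Y=0.01786 on G[0,4]
R2: Y=0.001745 on G[3,5]
I1: z[4]−=0.00987, z[6]+=0.00987
R3: Y=0.01053 on G[6,0]
I2: z[6]−=0.00299, z[0]+=0.00299
R4: Y=0.001001 on G[3,5]
R5: Y=0.001825 on G[0,1]
R6: Y=0.007246 on G[2,3]
I3: z[2]−=0.002, z[5]+=0.002
R7: Y=0.8333 on G[2,6]
L1: row V5−V4=0, i_L1 at 5,4
R8: Y=0.002353 on G[0,2]
R9: Y=0.06623 on G[3,0]
V1: row V1−V6=5.6, i_V1 at 1,6
solve → V1=5.344, V2=-0.2557, V3=-0.03826, V4=-0.3871, V5=-0.3871, V6=-0.2560
aux → i_L1=0.002958, i_V1=-0.009752

1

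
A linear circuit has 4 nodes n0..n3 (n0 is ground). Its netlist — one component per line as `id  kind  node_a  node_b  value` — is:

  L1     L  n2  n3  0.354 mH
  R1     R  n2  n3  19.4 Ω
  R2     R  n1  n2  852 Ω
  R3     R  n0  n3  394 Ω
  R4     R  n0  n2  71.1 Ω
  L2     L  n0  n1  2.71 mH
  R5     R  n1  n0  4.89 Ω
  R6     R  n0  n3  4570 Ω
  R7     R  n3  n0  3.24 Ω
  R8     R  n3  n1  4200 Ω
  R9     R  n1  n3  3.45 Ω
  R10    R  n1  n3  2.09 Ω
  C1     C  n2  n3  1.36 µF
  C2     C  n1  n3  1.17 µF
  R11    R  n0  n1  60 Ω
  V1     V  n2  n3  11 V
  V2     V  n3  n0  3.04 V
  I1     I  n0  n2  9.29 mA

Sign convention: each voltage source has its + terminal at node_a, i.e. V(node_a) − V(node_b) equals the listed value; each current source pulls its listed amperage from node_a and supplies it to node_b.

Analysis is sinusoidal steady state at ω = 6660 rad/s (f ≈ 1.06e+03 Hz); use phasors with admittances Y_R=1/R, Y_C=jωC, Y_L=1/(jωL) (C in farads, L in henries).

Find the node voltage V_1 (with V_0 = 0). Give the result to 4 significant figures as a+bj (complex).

Element admittances at ω=6660 rad/s:
  Y(L1) = 0.000-0.4242j S between n2,n3
  Y(R1) = 0.05155+0.000j S between n2,n3
  Y(R2) = 0.001174+0.000j S between n1,n2
  Y(R3) = 0.002538+0.000j S between n0,n3
  Y(R4) = 0.01406+0.000j S between n0,n2
  Y(L2) = 0.000-0.05541j S between n0,n1
  Y(R5) = 0.2045+0.000j S between n1,n0
  Y(R6) = 0.0002188+0.000j S between n0,n3
  Y(R7) = 0.3086+0.000j S between n3,n0
  Y(R8) = 0.0002381+0.000j S between n3,n1
  Y(R9) = 0.2899+0.000j S between n1,n3
  Y(R10) = 0.4785+0.000j S between n1,n3
  Y(C1) = 0.000+0.009058j S between n2,n3
  Y(C2) = 0.000+0.007792j S between n1,n3
  Y(R11) = 0.01667+0.000j S between n0,n1
  V1: constraint V(n2)−V(n3) = 11
  V2: constraint V(n3)−V(n0) = 3.04
  I1: injects 0.00929 A into n2 (from n0)
Assemble and solve the 5×5 MNA system:
  V(n1)=2.368+0.1377j  V(n2)=14.04+0.000j  V(n3)=3.040+0.000j
  i(V1)=-0.7689+4.566j  i(V2)=-1.666+0.1007j

2.368+0.1377j V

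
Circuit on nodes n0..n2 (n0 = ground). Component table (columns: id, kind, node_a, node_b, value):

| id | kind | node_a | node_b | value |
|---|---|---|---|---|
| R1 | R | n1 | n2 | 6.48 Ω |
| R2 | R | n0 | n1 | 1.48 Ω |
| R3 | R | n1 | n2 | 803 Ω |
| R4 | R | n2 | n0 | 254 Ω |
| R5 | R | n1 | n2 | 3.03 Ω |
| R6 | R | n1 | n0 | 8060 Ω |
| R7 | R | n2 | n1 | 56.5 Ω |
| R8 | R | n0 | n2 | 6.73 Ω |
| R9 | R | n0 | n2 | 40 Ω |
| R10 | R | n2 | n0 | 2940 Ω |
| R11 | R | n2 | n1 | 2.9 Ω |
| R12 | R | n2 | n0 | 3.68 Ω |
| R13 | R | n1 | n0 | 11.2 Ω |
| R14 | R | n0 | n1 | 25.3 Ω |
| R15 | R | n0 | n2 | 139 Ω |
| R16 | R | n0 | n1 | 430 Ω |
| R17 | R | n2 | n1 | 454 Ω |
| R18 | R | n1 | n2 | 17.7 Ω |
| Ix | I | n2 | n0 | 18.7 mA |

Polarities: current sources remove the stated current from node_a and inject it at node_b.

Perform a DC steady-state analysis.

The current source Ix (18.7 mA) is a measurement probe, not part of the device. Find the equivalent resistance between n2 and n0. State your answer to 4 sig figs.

Element admittances at DC:
  Y(R1) = 0.1543 S between n1,n2
  Y(R2) = 0.6757 S between n0,n1
  Y(R3) = 0.001245 S between n1,n2
  Y(R4) = 0.003937 S between n2,n0
  Y(R5) = 0.3300 S between n1,n2
  Y(R6) = 0.0001241 S between n1,n0
  Y(R7) = 0.01770 S between n2,n1
  Y(R8) = 0.1486 S between n0,n2
  Y(R9) = 0.02500 S between n0,n2
  Y(R10) = 0.0003401 S between n2,n0
  Y(R11) = 0.3448 S between n2,n1
  Y(R12) = 0.2717 S between n2,n0
  Y(R13) = 0.08929 S between n1,n0
  Y(R14) = 0.03953 S between n0,n1
  Y(R15) = 0.007194 S between n0,n2
  Y(R16) = 0.002326 S between n0,n1
  Y(R17) = 0.002203 S between n2,n1
  Y(R18) = 0.05650 S between n1,n2
  Ix: injects 0.0187 A into n0 (from n2)
Assemble and solve the 2×2 MNA system:
  V(n1)=-0.01120  V(n2)=-0.02116

R_eq = 1.131 Ω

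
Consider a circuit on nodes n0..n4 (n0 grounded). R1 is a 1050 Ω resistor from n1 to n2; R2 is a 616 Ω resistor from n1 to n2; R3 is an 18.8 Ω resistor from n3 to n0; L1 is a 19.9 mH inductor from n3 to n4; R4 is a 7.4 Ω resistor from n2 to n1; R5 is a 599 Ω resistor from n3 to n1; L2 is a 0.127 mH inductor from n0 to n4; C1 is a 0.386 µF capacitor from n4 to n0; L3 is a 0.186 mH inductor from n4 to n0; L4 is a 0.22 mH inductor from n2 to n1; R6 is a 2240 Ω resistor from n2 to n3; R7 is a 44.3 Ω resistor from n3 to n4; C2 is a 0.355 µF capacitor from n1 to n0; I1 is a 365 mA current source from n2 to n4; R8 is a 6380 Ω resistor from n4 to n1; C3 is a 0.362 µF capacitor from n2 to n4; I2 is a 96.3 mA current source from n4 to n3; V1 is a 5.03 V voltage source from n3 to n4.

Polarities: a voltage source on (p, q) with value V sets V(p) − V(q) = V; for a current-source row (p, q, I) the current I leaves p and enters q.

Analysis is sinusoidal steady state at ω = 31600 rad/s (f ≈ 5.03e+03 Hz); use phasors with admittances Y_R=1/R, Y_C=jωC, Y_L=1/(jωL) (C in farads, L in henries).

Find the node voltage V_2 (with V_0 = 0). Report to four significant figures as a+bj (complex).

-1.965+15.09j V

Element admittances at ω=31600 rad/s:
  Y(R1) = 0.0009524+0.000j S between n1,n2
  Y(R2) = 0.001623+0.000j S between n1,n2
  Y(R3) = 0.05319+0.000j S between n3,n0
  Y(L1) = 0.000-0.001590j S between n3,n4
  Y(R4) = 0.1351+0.000j S between n2,n1
  Y(R5) = 0.001669+0.000j S between n3,n1
  Y(L2) = 0.000-0.2492j S between n0,n4
  Y(C1) = 0.000+0.01220j S between n4,n0
  Y(L3) = 0.000-0.1701j S between n4,n0
  Y(L4) = 0.000-0.1438j S between n2,n1
  Y(R6) = 0.0004464+0.000j S between n2,n3
  Y(R7) = 0.02257+0.000j S between n3,n4
  Y(C2) = 0.000+0.01122j S between n1,n0
  I1: injects 0.365 A into n4 (from n2)
  Y(R8) = 0.0001567+0.000j S between n4,n1
  Y(C3) = 0.000+0.01144j S between n2,n4
  I2: injects 0.0963 A into n3 (from n4)
  V1: constraint V(n3)−V(n4) = 5.03
Assemble and solve the 5×5 MNA system:
  V(n1)=-1.262+15.71j  V(n2)=-1.965+15.09j  V(n3)=4.967-0.2160j  V(n4)=-0.06300-0.2160j
  i(V1)=-0.2949+0.05291j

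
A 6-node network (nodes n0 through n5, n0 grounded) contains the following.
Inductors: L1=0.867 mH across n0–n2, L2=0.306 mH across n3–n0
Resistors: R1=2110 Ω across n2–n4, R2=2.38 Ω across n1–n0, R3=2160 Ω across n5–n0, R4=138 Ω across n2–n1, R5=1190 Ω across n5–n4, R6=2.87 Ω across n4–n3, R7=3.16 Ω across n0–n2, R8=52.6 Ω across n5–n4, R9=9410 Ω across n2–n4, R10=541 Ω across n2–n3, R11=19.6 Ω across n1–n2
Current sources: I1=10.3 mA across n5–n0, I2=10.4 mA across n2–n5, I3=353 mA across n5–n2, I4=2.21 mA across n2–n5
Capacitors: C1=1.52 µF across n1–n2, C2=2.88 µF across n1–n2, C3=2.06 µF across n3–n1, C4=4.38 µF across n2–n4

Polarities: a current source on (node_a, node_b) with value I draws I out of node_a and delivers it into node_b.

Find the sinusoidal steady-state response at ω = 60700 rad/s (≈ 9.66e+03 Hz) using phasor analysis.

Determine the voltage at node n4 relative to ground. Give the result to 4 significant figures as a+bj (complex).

-0.09134+0.9769j V

Apply KCL at each of the 5 non-ground nodes and solve the resulting linear system.
Node n1: branches {R2, R4, C1, C2, C3, R11} → V_1 = -0.1098+0.08757j
Node n2: branches {L1, R1, I2, R4, C1, R7, I3, R9, C2, R10, R11, C4, I4} → V_2 = -0.01122-0.1073j
Node n3: branches {R6, L2, C3, R10} → V_3 = 0.06461+0.9189j
Node n4: branches {R1, R5, R6, R8, R9, C4} → V_4 = -0.09134+0.9769j
Node n5: branches {I1, I2, R3, R5, I3, R8, I4} → V_5 = -17.35+0.9547j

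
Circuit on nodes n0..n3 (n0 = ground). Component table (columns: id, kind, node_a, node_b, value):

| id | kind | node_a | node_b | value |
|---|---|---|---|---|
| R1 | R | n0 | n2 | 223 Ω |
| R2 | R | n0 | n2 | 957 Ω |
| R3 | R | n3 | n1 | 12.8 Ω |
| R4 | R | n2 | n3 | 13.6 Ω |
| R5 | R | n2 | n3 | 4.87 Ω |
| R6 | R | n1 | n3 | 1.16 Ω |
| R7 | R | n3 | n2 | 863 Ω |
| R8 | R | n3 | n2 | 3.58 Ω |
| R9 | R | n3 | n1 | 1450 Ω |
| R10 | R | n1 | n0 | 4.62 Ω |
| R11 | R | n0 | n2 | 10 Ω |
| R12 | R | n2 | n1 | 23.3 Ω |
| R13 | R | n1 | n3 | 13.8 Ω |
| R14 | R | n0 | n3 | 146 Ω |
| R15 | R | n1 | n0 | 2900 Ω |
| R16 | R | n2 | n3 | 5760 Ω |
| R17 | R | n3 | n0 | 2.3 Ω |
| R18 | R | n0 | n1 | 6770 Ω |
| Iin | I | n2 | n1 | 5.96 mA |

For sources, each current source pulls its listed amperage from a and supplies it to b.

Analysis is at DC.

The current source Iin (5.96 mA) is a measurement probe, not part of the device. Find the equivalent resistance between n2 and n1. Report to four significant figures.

R_eq = 2.107 Ω

MNA unknowns: 3 node voltages V₁..V_3
R1: Y=0.004484 on G[0,2]
R2: Y=0.001045 on G[0,2]
R3: Y=0.07812 on G[3,1]
R4: Y=0.07353 on G[2,3]
R5: Y=0.2053 on G[2,3]
R6: Y=0.8621 on G[1,3]
R7: Y=0.001159 on G[3,2]
R8: Y=0.2793 on G[3,2]
R9: Y=0.0006897 on G[3,1]
R10: Y=0.2165 on G[1,0]
R11: Y=0.1000 on G[0,2]
R12: Y=0.04292 on G[2,1]
R13: Y=0.07246 on G[1,3]
R14: Y=0.006849 on G[0,3]
R15: Y=0.0003448 on G[1,0]
R16: Y=0.0001736 on G[2,3]
R17: Y=0.4348 on G[3,0]
R18: Y=0.0001477 on G[0,1]
Iin: z[2]−=0.00596, z[1]+=0.00596
solve → V1=0.004295, V2=-0.008265, V3=-0.0001350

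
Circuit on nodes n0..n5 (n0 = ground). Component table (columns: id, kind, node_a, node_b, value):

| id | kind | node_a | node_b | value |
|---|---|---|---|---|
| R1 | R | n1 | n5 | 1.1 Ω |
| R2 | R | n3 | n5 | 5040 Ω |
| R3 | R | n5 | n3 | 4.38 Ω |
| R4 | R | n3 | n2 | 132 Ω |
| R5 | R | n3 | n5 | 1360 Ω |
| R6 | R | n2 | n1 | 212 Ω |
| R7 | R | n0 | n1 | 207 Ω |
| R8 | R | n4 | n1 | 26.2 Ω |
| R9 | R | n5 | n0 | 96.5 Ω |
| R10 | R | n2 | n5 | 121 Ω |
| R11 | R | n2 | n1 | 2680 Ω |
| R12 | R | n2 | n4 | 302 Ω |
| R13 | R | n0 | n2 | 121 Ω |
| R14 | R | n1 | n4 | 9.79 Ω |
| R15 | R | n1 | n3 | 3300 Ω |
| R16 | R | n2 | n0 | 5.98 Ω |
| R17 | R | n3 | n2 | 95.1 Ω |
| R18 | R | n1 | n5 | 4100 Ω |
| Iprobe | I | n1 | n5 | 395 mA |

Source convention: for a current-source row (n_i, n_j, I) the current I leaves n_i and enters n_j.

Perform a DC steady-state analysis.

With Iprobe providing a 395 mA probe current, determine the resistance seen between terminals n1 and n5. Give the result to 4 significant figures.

MNA unknowns: 5 node voltages V₁..V_5
R1: Y=0.9091 on G[1,5]
R2: Y=0.0001984 on G[3,5]
R3: Y=0.2283 on G[5,3]
R4: Y=0.007576 on G[3,2]
R5: Y=0.0007353 on G[3,5]
R6: Y=0.004717 on G[2,1]
R7: Y=0.004831 on G[0,1]
R8: Y=0.03817 on G[4,1]
R9: Y=0.01036 on G[5,0]
R10: Y=0.008264 on G[2,5]
R11: Y=0.0003731 on G[2,1]
R12: Y=0.003311 on G[2,4]
R13: Y=0.008264 on G[0,2]
R14: Y=0.1021 on G[1,4]
R15: Y=0.0003030 on G[1,3]
R16: Y=0.1672 on G[2,0]
R17: Y=0.01052 on G[3,2]
R18: Y=0.0002439 on G[1,5]
Iprobe: z[1]−=0.395, z[5]+=0.395
solve → V1=-0.3120, V2=0.001634, V3=0.1087, V4=-0.3047, V5=0.1178

R_eq = 1.088 Ω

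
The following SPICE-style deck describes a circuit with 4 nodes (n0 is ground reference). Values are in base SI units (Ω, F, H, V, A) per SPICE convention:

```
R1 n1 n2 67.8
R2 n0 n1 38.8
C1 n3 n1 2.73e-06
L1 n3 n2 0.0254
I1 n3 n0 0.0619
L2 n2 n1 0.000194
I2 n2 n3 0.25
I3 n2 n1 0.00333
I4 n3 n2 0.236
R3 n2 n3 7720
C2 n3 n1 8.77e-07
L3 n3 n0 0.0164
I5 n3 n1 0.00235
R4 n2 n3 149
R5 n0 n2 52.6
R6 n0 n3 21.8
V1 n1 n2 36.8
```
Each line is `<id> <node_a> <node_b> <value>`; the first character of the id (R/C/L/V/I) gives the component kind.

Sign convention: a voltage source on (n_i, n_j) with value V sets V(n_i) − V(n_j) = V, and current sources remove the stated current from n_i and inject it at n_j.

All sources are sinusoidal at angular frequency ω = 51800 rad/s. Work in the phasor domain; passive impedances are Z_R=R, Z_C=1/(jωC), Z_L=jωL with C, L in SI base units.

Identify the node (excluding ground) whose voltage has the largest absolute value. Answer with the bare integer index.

Element admittances at ω=51800 rad/s:
  Y(R1) = 0.01475+0.000j S between n1,n2
  Y(R2) = 0.02577+0.000j S between n0,n1
  Y(C1) = 0.000+0.1414j S between n3,n1
  Y(L1) = 0.000-0.0007600j S between n3,n2
  I1: injects 0.0619 A into n0 (from n3)
  Y(L2) = 0.000-0.09951j S between n2,n1
  I2: injects 0.25 A into n3 (from n2)
  I3: injects 0.00333 A into n1 (from n2)
  I4: injects 0.236 A into n2 (from n3)
  Y(R3) = 0.0001295+0.000j S between n2,n3
  Y(C2) = 0.000+0.04543j S between n3,n1
  Y(L3) = 0.000-0.001177j S between n3,n0
  I5: injects 0.00235 A into n1 (from n3)
  Y(R4) = 0.006711+0.000j S between n2,n3
  Y(R5) = 0.01901+0.000j S between n0,n2
  Y(R6) = 0.04587+0.000j S between n0,n3
  V1: constraint V(n1)−V(n2) = 36.8
Assemble and solve the 4×4 MNA system:
  V(n1)=7.191-1.584j  V(n2)=-29.61-1.584j  V(n3)=6.838+1.722j
  i(V1)=-1.340+3.637j

2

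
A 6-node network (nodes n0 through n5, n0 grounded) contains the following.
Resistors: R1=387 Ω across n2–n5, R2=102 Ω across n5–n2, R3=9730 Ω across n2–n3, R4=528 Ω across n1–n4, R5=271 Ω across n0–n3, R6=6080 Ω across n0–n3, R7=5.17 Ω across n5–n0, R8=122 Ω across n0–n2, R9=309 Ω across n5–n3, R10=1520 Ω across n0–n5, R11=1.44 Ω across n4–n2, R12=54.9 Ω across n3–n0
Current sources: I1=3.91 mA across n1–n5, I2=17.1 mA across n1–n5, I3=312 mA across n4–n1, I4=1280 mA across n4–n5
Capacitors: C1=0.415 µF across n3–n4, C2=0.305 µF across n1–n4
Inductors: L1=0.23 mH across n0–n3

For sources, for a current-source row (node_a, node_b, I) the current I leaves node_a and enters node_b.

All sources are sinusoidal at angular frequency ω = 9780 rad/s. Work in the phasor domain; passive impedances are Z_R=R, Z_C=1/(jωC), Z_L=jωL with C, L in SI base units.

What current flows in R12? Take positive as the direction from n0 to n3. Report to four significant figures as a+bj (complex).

-0.009855+0.002594j A

Element admittances at ω=9780 rad/s:
  Y(R1) = 0.002584+0.000j S between n2,n5
  Y(R2) = 0.009804+0.000j S between n5,n2
  Y(R3) = 0.0001028+0.000j S between n2,n3
  I1: injects 0.00391 A into n5 (from n1)
  Y(R4) = 0.001894+0.000j S between n1,n4
  Y(R5) = 0.003690+0.000j S between n0,n3
  Y(C1) = 0.000+0.004059j S between n3,n4
  I2: injects 0.0171 A into n5 (from n1)
  Y(R6) = 0.0001645+0.000j S between n0,n3
  Y(R7) = 0.1934+0.000j S between n5,n0
  Y(R8) = 0.008197+0.000j S between n0,n2
  Y(L1) = 0.000-0.4446j S between n0,n3
  I3: injects 0.312 A into n1 (from n4)
  Y(C2) = 0.000+0.002983j S between n1,n4
  Y(R9) = 0.003236+0.000j S between n5,n3
  Y(R10) = 0.0006579+0.000j S between n0,n5
  Y(R11) = 0.6944+0.000j S between n4,n2
  Y(R12) = 0.01821+0.000j S between n3,n0
  I4: injects 1.28 A into n5 (from n4)
Assemble and solve the 5×5 MNA system:
  V(n1)=-16.36-56.75j  V(n2)=-58.71+12.41j  V(n3)=0.5410-0.1424j  V(n4)=-60.51+12.77j  V(n5)=2.744+0.7312j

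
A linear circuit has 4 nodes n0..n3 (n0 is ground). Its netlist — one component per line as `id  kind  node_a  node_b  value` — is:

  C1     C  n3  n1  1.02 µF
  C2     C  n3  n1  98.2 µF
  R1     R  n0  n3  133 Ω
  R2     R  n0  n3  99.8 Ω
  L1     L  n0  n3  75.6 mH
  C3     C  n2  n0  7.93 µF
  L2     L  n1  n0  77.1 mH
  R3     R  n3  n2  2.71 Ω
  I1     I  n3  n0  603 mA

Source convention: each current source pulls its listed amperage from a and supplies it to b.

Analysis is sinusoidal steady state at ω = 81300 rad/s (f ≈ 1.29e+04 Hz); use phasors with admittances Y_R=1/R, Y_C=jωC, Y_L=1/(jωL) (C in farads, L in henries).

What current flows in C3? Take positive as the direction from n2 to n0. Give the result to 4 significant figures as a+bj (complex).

-0.5755-0.01543j A

Apply KCL at each of the 3 non-ground nodes and solve the resulting linear system.
Node n1: branches {C1, C2, L2} → V_1 = -1.584+0.8508j
Node n2: branches {C3, R3} → V_2 = -0.02394+0.8927j
Node n3: branches {C1, C2, R1, R2, L1, R3, I1} → V_3 = -1.584+0.8508j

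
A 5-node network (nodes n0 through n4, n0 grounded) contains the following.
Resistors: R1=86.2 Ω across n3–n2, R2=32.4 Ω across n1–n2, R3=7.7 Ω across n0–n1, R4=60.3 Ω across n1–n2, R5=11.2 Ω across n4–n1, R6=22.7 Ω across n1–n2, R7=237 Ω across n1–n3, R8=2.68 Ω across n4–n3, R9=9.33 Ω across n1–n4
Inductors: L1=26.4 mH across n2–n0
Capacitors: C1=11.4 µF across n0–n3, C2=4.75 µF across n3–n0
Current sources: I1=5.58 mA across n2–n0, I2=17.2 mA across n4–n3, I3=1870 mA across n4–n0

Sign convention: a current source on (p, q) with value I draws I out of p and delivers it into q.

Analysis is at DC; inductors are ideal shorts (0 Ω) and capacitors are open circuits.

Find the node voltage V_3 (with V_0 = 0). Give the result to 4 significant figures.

Apply KCL at each of the 4 non-ground nodes and solve the resulting linear system.
Node n1: branches {R2, R3, R4, R5, R6, R7, R9} → V_1 = -7.637
Node n2: branches {R1, R2, L1, R4, I1, R6} → V_2 = 0.000
Node n3: branches {R1, C1, I2, R7, R8, C2} → V_3 = -15.46
Node n4: branches {R5, I2, R8, R9, I3} → V_4 = -16.07
Source currents: i(L1)=-0.8837

-15.46 V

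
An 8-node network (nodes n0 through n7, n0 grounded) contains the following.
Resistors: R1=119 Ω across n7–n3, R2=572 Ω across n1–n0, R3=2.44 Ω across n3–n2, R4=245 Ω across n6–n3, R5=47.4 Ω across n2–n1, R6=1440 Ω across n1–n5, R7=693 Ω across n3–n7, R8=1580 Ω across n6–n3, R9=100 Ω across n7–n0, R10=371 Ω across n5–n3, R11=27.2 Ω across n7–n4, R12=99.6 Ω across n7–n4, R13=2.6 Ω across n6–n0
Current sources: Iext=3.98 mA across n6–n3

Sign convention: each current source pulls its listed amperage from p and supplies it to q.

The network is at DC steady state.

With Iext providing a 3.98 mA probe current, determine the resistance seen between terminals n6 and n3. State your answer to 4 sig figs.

Element admittances at DC:
  Y(R1) = 0.008403 S between n7,n3
  Y(R2) = 0.001748 S between n1,n0
  Y(R3) = 0.4098 S between n3,n2
  Y(R4) = 0.004082 S between n6,n3
  Y(R5) = 0.02110 S between n2,n1
  Y(R6) = 0.0006944 S between n1,n5
  Y(R7) = 0.001443 S between n3,n7
  Y(R8) = 0.0006329 S between n6,n3
  Y(R9) = 0.01000 S between n7,n0
  Y(R10) = 0.002695 S between n5,n3
  Y(R11) = 0.03676 S between n7,n4
  Y(R12) = 0.01004 S between n7,n4
  Y(R13) = 0.3846 S between n6,n0
  Iext: injects 0.00398 A into n3 (from n6)
Assemble and solve the 7×7 MNA system:
  V(n1)=0.3227  V(n2)=0.3488  V(n3)=0.3501  V(n4)=0.1737  V(n5)=0.3445  V(n6)=-0.005983  V(n7)=0.1737

R_eq = 89.47 Ω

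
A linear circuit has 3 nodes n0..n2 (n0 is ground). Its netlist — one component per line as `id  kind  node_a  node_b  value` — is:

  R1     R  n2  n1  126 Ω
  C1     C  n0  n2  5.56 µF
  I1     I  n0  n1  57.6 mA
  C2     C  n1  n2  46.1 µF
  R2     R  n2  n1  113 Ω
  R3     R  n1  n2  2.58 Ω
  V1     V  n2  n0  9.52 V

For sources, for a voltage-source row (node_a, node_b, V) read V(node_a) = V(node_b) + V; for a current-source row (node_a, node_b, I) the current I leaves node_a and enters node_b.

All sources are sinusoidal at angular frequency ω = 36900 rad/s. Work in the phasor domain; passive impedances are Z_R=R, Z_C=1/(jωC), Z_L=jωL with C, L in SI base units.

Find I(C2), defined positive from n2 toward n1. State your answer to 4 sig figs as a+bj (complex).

-0.05452-0.01296j A

Element admittances at ω=36900 rad/s:
  Y(R1) = 0.007937+0.000j S between n2,n1
  Y(C1) = 0.000+0.2052j S between n0,n2
  I1: injects 0.0576 A into n1 (from n0)
  Y(C2) = 0.000+1.701j S between n1,n2
  Y(R2) = 0.008850+0.000j S between n2,n1
  Y(R3) = 0.3876+0.000j S between n1,n2
  V1: constraint V(n2)−V(n0) = 9.52
Assemble and solve the 3×3 MNA system:
  V(n1)=9.528-0.03205j  V(n2)=9.520+0.000j
  i(V1)=0.05760-1.953j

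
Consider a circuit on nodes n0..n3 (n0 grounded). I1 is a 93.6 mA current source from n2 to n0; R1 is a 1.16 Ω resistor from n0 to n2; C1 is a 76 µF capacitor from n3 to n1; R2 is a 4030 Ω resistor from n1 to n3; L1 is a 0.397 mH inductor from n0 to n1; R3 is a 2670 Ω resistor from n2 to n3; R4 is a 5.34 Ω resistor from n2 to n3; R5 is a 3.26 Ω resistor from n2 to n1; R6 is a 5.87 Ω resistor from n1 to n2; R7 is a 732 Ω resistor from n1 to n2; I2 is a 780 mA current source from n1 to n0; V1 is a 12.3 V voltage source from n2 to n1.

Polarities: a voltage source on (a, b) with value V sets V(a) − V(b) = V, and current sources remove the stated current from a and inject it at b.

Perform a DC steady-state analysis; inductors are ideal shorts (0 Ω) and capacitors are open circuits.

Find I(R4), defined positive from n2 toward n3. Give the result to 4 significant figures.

0.003042 A

MNA unknowns: 3 node voltages V₁..V_3 plus 2 source currents (L1, V1)
I1: z[2]−=0.0936, z[0]+=0.0936
R1: Y=0.8621 on G[0,2]
C1: Y=0.000 on G[3,1]
R2: Y=0.0002481 on G[1,3]
L1: row V0−V1=0, i_L1 at 0,1
R3: Y=0.0003745 on G[2,3]
R4: Y=0.1873 on G[2,3]
R5: Y=0.3067 on G[2,1]
R6: Y=0.1704 on G[1,2]
R7: Y=0.001366 on G[1,2]
I2: z[1]−=0.78, z[0]+=0.78
V1: row V2−V1=12.3, i_V1 at 2,1
solve → V1=0.000, V2=12.30, V3=12.28
aux → i_L1=11.48, i_V1=-16.59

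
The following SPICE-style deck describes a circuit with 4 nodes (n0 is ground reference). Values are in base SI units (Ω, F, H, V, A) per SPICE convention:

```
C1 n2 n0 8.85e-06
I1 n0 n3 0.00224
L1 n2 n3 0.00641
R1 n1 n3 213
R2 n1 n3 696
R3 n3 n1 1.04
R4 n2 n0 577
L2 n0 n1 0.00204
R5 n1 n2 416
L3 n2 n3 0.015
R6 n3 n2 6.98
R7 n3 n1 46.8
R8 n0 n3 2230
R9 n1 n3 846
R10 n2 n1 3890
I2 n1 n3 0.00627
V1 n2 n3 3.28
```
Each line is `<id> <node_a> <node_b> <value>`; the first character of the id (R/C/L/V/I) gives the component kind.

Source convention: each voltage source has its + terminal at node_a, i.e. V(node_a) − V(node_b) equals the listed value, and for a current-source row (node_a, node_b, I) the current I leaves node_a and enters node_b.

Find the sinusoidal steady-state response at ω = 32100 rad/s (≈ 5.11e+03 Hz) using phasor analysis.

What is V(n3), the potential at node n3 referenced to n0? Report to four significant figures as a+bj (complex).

-3.466-0.01834j V

Element admittances at ω=32100 rad/s:
  Y(C1) = 0.000+0.2841j S between n2,n0
  I1: injects 0.00224 A into n3 (from n0)
  Y(L1) = 0.000-0.004860j S between n2,n3
  Y(R1) = 0.004695+0.000j S between n1,n3
  Y(R2) = 0.001437+0.000j S between n1,n3
  Y(R3) = 0.9615+0.000j S between n3,n1
  Y(R4) = 0.001733+0.000j S between n2,n0
  Y(L2) = 0.000-0.01527j S between n0,n1
  Y(R5) = 0.002404+0.000j S between n1,n2
  Y(L3) = 0.000-0.002077j S between n2,n3
  Y(R6) = 0.1433+0.000j S between n3,n2
  Y(R7) = 0.02137+0.000j S between n3,n1
  Y(R8) = 0.0004484+0.000j S between n0,n3
  Y(R9) = 0.001182+0.000j S between n1,n3
  Y(R10) = 0.0002571+0.000j S between n2,n1
  I2: injects 0.00627 A into n3 (from n1)
  V1: constraint V(n2)−V(n3) = 3.28
Assemble and solve the 4×4 MNA system:
  V(n1)=-3.462-0.07159j  V(n2)=-0.1860-0.01834j  V(n3)=-3.466-0.01834j
  i(V1)=-0.4835+0.07548j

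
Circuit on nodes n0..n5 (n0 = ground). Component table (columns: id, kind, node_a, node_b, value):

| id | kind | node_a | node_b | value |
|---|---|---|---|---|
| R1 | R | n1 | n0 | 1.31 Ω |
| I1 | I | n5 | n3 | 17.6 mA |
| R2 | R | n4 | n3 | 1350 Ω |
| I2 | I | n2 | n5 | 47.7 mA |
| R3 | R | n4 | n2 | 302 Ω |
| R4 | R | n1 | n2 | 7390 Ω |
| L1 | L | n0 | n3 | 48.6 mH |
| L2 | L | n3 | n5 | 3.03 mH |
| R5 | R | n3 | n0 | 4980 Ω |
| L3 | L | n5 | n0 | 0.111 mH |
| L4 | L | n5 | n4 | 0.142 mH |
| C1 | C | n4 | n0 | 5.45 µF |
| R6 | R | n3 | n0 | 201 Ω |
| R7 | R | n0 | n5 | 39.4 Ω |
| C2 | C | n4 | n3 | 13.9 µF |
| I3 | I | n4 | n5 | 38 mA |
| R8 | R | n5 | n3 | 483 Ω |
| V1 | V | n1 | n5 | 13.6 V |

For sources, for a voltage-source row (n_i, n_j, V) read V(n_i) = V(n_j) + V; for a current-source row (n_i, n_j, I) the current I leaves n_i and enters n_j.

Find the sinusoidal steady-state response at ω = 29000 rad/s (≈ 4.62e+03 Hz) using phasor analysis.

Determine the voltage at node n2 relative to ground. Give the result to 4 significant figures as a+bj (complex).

-44.71+5.364j V

MNA unknowns: 5 node voltages V₁..V_5 plus 1 source current (V1)
R1: Y=0.7634+0.000j on G[1,0]
I1: z[5]−=0.0176, z[3]+=0.0176
R2: Y=0.0007407+0.000j on G[4,3]
I2: z[2]−=0.0477, z[5]+=0.0477
R3: Y=0.003311+0.000j on G[4,2]
R4: Y=0.0001353+0.000j on G[1,2]
L1: Y=0.000-0.0007095j on G[0,3]
L2: Y=0.000-0.01138j on G[3,5]
R5: Y=0.0002008+0.000j on G[3,0]
L3: Y=0.000-0.3107j on G[5,0]
L4: Y=0.000-0.2428j on G[5,4]
C1: Y=0.000+0.1580j on G[4,0]
R6: Y=0.004975+0.000j on G[3,0]
R7: Y=0.02538+0.000j on G[0,5]
C2: Y=0.000+0.4031j on G[4,3]
I3: z[4]−=0.038, z[5]+=0.038
R8: Y=0.002070+0.000j on G[5,3]
V1: row V1−V5=13.6, i_V1 at 1,5
solve → V1=1.169+1.489j, V2=-44.71+5.364j, V3=-32.90+5.059j, V4=-32.18+5.522j, V5=-12.43+1.489j
aux → i_V1=-0.8985-1.136j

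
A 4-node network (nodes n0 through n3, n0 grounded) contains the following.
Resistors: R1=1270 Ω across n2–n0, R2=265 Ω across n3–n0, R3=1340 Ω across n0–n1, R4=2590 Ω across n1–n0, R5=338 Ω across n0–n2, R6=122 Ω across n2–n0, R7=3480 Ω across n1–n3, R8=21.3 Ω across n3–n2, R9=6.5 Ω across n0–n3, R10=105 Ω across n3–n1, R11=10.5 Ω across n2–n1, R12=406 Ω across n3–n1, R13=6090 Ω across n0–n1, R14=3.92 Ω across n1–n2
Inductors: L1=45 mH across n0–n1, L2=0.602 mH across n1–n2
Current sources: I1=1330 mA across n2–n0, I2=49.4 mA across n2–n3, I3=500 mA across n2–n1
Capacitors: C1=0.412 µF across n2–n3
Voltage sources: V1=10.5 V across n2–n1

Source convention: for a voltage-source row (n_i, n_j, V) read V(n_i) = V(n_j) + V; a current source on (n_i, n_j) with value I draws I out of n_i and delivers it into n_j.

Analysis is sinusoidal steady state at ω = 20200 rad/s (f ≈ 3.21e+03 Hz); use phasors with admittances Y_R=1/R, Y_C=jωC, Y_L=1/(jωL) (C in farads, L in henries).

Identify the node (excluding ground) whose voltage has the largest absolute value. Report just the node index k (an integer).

1

MNA unknowns: 3 node voltages V₁..V_3 plus 1 source current (V1)
R1: Y=0.0007874+0.000j on G[2,0]
R2: Y=0.003774+0.000j on G[3,0]
R3: Y=0.0007463+0.000j on G[0,1]
R4: Y=0.0003861+0.000j on G[1,0]
R5: Y=0.002959+0.000j on G[0,2]
L1: Y=0.000-0.001100j on G[0,1]
R6: Y=0.008197+0.000j on G[2,0]
I1: z[2]−=1.33, z[0]+=1.33
C1: Y=0.000+0.008322j on G[2,3]
R7: Y=0.0002874+0.000j on G[1,3]
R8: Y=0.04695+0.000j on G[3,2]
L2: Y=0.000-0.08223j on G[1,2]
I2: z[2]−=0.0494, z[3]+=0.0494
R9: Y=0.1538+0.000j on G[0,3]
R10: Y=0.009524+0.000j on G[3,1]
R11: Y=0.09524+0.000j on G[2,1]
R12: Y=0.002463+0.000j on G[3,1]
R13: Y=0.0001642+0.000j on G[0,1]
R14: Y=0.2551+0.000j on G[1,2]
I3: z[2]−=0.5, z[1]+=0.5
V1: row V2−V1=10.5, i_V1 at 2,1
solve → V1=-32.73+1.052j, V2=-22.23+1.052j, V3=-6.491-0.3168j
aux → i_V1=-4.542+0.9176j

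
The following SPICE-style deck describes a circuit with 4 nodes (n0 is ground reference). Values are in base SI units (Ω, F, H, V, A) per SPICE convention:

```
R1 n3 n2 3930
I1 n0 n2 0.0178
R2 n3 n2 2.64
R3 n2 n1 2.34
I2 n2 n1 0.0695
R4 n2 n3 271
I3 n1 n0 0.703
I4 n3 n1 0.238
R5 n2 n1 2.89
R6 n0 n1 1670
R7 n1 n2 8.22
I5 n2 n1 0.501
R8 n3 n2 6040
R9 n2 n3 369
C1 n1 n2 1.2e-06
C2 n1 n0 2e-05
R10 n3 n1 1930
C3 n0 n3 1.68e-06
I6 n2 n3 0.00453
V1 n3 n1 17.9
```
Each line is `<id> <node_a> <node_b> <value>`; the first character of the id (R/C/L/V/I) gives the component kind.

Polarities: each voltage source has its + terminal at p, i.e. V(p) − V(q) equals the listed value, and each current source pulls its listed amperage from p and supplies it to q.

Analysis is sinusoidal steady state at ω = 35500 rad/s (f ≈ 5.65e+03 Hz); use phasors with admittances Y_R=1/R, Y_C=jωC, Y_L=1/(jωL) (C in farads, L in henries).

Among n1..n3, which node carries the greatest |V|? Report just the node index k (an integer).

3

Apply KCL at each of the 3 non-ground nodes and solve the resulting linear system.
Node n1: branches {R3, I2, I3, I4, R5, R6, R7, I5, C1, C2, R10, V1} → V_1 = -1.388+0.8892j
Node n2: branches {R1, I1, R2, R3, I2, R4, R5, R7, I5, R8, R9, C1, I6} → V_2 = 3.561+0.7246j
Node n3: branches {R1, R2, R4, I4, R8, R9, R10, C3, I6, V1} → V_3 = 16.51+0.8892j
Source currents: i(V1)=-5.184-1.048j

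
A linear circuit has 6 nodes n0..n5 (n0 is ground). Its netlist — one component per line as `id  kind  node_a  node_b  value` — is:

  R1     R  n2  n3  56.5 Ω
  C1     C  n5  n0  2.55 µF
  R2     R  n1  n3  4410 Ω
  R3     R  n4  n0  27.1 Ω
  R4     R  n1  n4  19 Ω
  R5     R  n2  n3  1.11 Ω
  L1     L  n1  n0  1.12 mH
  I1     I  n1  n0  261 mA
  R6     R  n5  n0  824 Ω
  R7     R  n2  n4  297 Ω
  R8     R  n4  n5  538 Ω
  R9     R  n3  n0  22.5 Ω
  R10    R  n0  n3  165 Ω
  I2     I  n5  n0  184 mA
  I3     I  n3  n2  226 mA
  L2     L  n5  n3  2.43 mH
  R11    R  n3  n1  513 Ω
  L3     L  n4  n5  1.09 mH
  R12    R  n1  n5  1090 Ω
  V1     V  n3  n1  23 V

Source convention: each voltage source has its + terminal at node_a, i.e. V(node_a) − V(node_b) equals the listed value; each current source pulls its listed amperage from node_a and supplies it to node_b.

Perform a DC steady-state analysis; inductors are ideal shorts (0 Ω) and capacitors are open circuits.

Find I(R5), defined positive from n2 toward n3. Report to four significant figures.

MNA unknowns: 5 node voltages V₁..V_5 plus 4 source currents (L1, L2, L3, V1)
R1: Y=0.01770 on G[2,3]
C1: Y=0.000 on G[5,0]
R2: Y=0.0002268 on G[1,3]
R3: Y=0.03690 on G[4,0]
R4: Y=0.05263 on G[1,4]
R5: Y=0.9009 on G[2,3]
L1: row V1−V0=0, i_L1 at 1,0
I1: z[1]−=0.261, z[0]+=0.261
R6: Y=0.001214 on G[5,0]
R7: Y=0.003367 on G[2,4]
R8: Y=0.001859 on G[4,5]
R9: Y=0.04444 on G[3,0]
R10: Y=0.006061 on G[0,3]
I2: z[5]−=0.184, z[0]+=0.184
I3: z[3]−=0.226, z[2]+=0.226
L2: row V5−V3=0, i_L2 at 5,3
R11: Y=0.001949 on G[3,1]
L3: row V4−V5=0, i_L3 at 4,5
R12: Y=0.0009174 on G[1,5]
V1: row V3−V1=23, i_V1 at 3,1
solve → V1=0.000, V2=23.25, V3=23.00, V4=23.00, V5=23.00
aux → i_L1=-2.483, i_L2=-2.291, i_L3=-2.058, i_V1=-3.504

0.2208 A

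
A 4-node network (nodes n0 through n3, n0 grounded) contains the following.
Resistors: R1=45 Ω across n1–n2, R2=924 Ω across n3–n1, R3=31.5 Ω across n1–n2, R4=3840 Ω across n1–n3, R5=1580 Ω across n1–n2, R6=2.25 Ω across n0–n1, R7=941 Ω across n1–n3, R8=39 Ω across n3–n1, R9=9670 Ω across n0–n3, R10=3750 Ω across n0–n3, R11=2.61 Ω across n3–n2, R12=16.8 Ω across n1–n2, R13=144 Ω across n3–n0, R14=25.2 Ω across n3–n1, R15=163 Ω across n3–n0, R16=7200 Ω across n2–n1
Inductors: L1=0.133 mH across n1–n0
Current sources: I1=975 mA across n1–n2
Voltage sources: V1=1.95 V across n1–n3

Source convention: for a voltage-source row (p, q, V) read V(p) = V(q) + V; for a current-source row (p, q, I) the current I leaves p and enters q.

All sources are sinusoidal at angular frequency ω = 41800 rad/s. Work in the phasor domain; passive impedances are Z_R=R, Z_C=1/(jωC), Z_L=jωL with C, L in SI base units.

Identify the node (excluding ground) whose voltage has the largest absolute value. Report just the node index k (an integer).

MNA unknowns: 3 node voltages V₁..V_3 plus 1 source current (V1)
R1: Y=0.02222+0.000j on G[1,2]
L1: Y=0.000-0.1799j on G[1,0]
R2: Y=0.001082+0.000j on G[3,1]
R3: Y=0.03175+0.000j on G[1,2]
R4: Y=0.0002604+0.000j on G[1,3]
R5: Y=0.0006329+0.000j on G[1,2]
R6: Y=0.4444+0.000j on G[0,1]
R7: Y=0.001063+0.000j on G[1,3]
I1: z[1]−=0.975, z[2]+=0.975
R8: Y=0.02564+0.000j on G[3,1]
R9: Y=0.0001034+0.000j on G[0,3]
R10: Y=0.0002667+0.000j on G[0,3]
R11: Y=0.3831+0.000j on G[3,2]
R12: Y=0.05952+0.000j on G[1,2]
R13: Y=0.006944+0.000j on G[3,0]
R14: Y=0.03968+0.000j on G[3,1]
R15: Y=0.006135+0.000j on G[3,0]
R16: Y=0.0001389+0.000j on G[2,1]
V1: row V1−V3=1.95, i_V1 at 1,3
solve → V1=0.04962+0.01949j, V2=0.5077+0.01949j, V3=-1.900+0.01949j
aux → i_V1=-1.080+0.0002622j

3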